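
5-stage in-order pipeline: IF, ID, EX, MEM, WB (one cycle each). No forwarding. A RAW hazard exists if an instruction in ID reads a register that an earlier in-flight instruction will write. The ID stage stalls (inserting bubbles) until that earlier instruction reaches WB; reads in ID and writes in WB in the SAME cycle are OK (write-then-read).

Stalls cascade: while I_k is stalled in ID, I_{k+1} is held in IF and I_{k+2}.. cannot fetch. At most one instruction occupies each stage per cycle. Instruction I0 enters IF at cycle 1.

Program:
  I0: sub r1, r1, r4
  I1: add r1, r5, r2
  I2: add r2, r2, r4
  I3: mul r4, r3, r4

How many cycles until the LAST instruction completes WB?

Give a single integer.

Answer: 8

Derivation:
I0 sub r1 <- r1,r4: IF@1 ID@2 stall=0 (-) EX@3 MEM@4 WB@5
I1 add r1 <- r5,r2: IF@2 ID@3 stall=0 (-) EX@4 MEM@5 WB@6
I2 add r2 <- r2,r4: IF@3 ID@4 stall=0 (-) EX@5 MEM@6 WB@7
I3 mul r4 <- r3,r4: IF@4 ID@5 stall=0 (-) EX@6 MEM@7 WB@8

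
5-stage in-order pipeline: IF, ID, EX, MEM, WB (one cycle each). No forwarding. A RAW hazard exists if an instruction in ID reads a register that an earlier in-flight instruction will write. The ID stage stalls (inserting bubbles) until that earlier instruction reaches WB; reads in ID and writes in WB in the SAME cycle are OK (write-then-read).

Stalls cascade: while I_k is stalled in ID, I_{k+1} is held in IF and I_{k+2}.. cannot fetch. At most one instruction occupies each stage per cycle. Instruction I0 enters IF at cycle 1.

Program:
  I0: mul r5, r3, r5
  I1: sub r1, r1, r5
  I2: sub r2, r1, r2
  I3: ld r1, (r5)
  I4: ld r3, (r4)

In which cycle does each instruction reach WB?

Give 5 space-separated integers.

I0 mul r5 <- r3,r5: IF@1 ID@2 stall=0 (-) EX@3 MEM@4 WB@5
I1 sub r1 <- r1,r5: IF@2 ID@3 stall=2 (RAW on I0.r5 (WB@5)) EX@6 MEM@7 WB@8
I2 sub r2 <- r1,r2: IF@3 ID@6 stall=2 (RAW on I1.r1 (WB@8)) EX@9 MEM@10 WB@11
I3 ld r1 <- r5: IF@6 ID@9 stall=0 (-) EX@10 MEM@11 WB@12
I4 ld r3 <- r4: IF@9 ID@10 stall=0 (-) EX@11 MEM@12 WB@13

Answer: 5 8 11 12 13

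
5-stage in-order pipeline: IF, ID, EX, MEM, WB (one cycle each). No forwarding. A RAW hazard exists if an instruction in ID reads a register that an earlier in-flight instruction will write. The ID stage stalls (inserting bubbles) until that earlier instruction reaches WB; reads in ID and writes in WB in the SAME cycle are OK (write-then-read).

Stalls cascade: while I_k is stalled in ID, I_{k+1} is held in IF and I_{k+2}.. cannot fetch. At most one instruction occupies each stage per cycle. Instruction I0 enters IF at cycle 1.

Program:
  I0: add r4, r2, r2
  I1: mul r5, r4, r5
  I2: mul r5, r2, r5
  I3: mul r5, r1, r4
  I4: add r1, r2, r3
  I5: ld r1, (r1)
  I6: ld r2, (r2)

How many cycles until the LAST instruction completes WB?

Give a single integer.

I0 add r4 <- r2,r2: IF@1 ID@2 stall=0 (-) EX@3 MEM@4 WB@5
I1 mul r5 <- r4,r5: IF@2 ID@3 stall=2 (RAW on I0.r4 (WB@5)) EX@6 MEM@7 WB@8
I2 mul r5 <- r2,r5: IF@3 ID@6 stall=2 (RAW on I1.r5 (WB@8)) EX@9 MEM@10 WB@11
I3 mul r5 <- r1,r4: IF@6 ID@9 stall=0 (-) EX@10 MEM@11 WB@12
I4 add r1 <- r2,r3: IF@9 ID@10 stall=0 (-) EX@11 MEM@12 WB@13
I5 ld r1 <- r1: IF@10 ID@11 stall=2 (RAW on I4.r1 (WB@13)) EX@14 MEM@15 WB@16
I6 ld r2 <- r2: IF@11 ID@14 stall=0 (-) EX@15 MEM@16 WB@17

Answer: 17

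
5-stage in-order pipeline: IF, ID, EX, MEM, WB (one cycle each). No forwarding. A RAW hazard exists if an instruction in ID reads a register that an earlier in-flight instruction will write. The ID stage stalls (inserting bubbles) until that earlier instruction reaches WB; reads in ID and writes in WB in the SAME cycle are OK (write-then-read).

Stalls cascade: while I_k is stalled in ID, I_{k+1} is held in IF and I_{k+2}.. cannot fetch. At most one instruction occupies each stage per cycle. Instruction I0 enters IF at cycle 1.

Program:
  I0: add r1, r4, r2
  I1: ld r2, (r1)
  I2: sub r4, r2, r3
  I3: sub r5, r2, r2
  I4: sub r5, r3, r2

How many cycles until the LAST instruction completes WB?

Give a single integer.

Answer: 13

Derivation:
I0 add r1 <- r4,r2: IF@1 ID@2 stall=0 (-) EX@3 MEM@4 WB@5
I1 ld r2 <- r1: IF@2 ID@3 stall=2 (RAW on I0.r1 (WB@5)) EX@6 MEM@7 WB@8
I2 sub r4 <- r2,r3: IF@3 ID@6 stall=2 (RAW on I1.r2 (WB@8)) EX@9 MEM@10 WB@11
I3 sub r5 <- r2,r2: IF@6 ID@9 stall=0 (-) EX@10 MEM@11 WB@12
I4 sub r5 <- r3,r2: IF@9 ID@10 stall=0 (-) EX@11 MEM@12 WB@13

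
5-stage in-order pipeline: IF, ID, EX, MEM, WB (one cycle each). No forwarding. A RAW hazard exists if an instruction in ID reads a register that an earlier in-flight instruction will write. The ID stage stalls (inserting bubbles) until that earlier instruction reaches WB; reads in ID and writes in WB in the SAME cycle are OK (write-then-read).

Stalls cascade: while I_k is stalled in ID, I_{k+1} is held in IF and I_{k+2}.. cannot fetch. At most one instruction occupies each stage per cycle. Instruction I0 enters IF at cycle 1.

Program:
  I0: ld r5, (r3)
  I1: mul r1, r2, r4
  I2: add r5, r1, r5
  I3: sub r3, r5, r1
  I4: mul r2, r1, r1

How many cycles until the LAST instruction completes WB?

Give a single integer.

I0 ld r5 <- r3: IF@1 ID@2 stall=0 (-) EX@3 MEM@4 WB@5
I1 mul r1 <- r2,r4: IF@2 ID@3 stall=0 (-) EX@4 MEM@5 WB@6
I2 add r5 <- r1,r5: IF@3 ID@4 stall=2 (RAW on I1.r1 (WB@6)) EX@7 MEM@8 WB@9
I3 sub r3 <- r5,r1: IF@4 ID@7 stall=2 (RAW on I2.r5 (WB@9)) EX@10 MEM@11 WB@12
I4 mul r2 <- r1,r1: IF@7 ID@10 stall=0 (-) EX@11 MEM@12 WB@13

Answer: 13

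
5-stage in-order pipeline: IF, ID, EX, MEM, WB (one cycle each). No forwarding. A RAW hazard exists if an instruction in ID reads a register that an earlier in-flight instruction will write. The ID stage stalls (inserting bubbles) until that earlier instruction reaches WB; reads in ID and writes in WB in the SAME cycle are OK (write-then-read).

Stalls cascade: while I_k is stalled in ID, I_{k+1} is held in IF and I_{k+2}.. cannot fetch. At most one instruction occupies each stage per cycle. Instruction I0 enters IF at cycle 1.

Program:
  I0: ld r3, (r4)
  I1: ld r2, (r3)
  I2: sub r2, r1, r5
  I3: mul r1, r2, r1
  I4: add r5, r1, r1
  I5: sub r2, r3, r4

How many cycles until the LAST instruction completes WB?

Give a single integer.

I0 ld r3 <- r4: IF@1 ID@2 stall=0 (-) EX@3 MEM@4 WB@5
I1 ld r2 <- r3: IF@2 ID@3 stall=2 (RAW on I0.r3 (WB@5)) EX@6 MEM@7 WB@8
I2 sub r2 <- r1,r5: IF@3 ID@6 stall=0 (-) EX@7 MEM@8 WB@9
I3 mul r1 <- r2,r1: IF@6 ID@7 stall=2 (RAW on I2.r2 (WB@9)) EX@10 MEM@11 WB@12
I4 add r5 <- r1,r1: IF@7 ID@10 stall=2 (RAW on I3.r1 (WB@12)) EX@13 MEM@14 WB@15
I5 sub r2 <- r3,r4: IF@10 ID@13 stall=0 (-) EX@14 MEM@15 WB@16

Answer: 16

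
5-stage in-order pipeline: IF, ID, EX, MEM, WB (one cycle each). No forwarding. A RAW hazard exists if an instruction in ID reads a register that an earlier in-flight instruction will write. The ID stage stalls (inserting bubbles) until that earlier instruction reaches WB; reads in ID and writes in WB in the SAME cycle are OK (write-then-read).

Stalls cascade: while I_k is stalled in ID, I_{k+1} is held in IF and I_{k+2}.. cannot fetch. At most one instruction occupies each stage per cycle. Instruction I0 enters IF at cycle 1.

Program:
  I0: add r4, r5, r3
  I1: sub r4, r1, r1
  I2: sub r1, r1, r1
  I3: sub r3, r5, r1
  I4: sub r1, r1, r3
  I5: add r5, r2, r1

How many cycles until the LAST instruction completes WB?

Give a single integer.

Answer: 16

Derivation:
I0 add r4 <- r5,r3: IF@1 ID@2 stall=0 (-) EX@3 MEM@4 WB@5
I1 sub r4 <- r1,r1: IF@2 ID@3 stall=0 (-) EX@4 MEM@5 WB@6
I2 sub r1 <- r1,r1: IF@3 ID@4 stall=0 (-) EX@5 MEM@6 WB@7
I3 sub r3 <- r5,r1: IF@4 ID@5 stall=2 (RAW on I2.r1 (WB@7)) EX@8 MEM@9 WB@10
I4 sub r1 <- r1,r3: IF@5 ID@8 stall=2 (RAW on I3.r3 (WB@10)) EX@11 MEM@12 WB@13
I5 add r5 <- r2,r1: IF@8 ID@11 stall=2 (RAW on I4.r1 (WB@13)) EX@14 MEM@15 WB@16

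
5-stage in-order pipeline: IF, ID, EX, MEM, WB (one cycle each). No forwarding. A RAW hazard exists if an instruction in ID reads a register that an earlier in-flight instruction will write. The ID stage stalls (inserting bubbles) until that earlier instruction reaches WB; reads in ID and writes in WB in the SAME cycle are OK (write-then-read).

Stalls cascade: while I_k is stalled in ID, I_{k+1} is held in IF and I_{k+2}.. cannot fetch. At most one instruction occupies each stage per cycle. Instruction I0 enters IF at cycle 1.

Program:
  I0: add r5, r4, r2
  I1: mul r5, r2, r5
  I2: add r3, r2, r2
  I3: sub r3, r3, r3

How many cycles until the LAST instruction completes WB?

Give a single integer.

I0 add r5 <- r4,r2: IF@1 ID@2 stall=0 (-) EX@3 MEM@4 WB@5
I1 mul r5 <- r2,r5: IF@2 ID@3 stall=2 (RAW on I0.r5 (WB@5)) EX@6 MEM@7 WB@8
I2 add r3 <- r2,r2: IF@3 ID@6 stall=0 (-) EX@7 MEM@8 WB@9
I3 sub r3 <- r3,r3: IF@6 ID@7 stall=2 (RAW on I2.r3 (WB@9)) EX@10 MEM@11 WB@12

Answer: 12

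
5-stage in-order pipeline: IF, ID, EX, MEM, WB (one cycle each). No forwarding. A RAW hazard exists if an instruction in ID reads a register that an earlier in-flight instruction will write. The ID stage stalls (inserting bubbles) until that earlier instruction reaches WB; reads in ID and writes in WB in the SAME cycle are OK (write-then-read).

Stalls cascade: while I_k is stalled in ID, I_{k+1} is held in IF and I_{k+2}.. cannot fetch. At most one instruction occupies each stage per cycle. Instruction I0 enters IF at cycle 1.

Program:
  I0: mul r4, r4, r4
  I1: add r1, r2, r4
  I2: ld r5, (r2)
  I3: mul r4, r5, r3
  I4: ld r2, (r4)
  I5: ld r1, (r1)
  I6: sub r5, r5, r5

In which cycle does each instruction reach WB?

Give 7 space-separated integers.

Answer: 5 8 9 12 15 16 17

Derivation:
I0 mul r4 <- r4,r4: IF@1 ID@2 stall=0 (-) EX@3 MEM@4 WB@5
I1 add r1 <- r2,r4: IF@2 ID@3 stall=2 (RAW on I0.r4 (WB@5)) EX@6 MEM@7 WB@8
I2 ld r5 <- r2: IF@3 ID@6 stall=0 (-) EX@7 MEM@8 WB@9
I3 mul r4 <- r5,r3: IF@6 ID@7 stall=2 (RAW on I2.r5 (WB@9)) EX@10 MEM@11 WB@12
I4 ld r2 <- r4: IF@7 ID@10 stall=2 (RAW on I3.r4 (WB@12)) EX@13 MEM@14 WB@15
I5 ld r1 <- r1: IF@10 ID@13 stall=0 (-) EX@14 MEM@15 WB@16
I6 sub r5 <- r5,r5: IF@13 ID@14 stall=0 (-) EX@15 MEM@16 WB@17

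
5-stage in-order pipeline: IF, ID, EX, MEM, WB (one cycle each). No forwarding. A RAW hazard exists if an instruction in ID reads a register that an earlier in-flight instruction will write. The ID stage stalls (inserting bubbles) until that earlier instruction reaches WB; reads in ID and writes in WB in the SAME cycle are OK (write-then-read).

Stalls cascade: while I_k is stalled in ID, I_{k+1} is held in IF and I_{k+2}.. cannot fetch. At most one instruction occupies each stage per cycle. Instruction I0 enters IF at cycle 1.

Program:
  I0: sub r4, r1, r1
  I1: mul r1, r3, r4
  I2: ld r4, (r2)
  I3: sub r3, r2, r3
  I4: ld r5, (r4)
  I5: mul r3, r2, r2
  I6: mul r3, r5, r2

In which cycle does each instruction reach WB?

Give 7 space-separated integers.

Answer: 5 8 9 10 12 13 15

Derivation:
I0 sub r4 <- r1,r1: IF@1 ID@2 stall=0 (-) EX@3 MEM@4 WB@5
I1 mul r1 <- r3,r4: IF@2 ID@3 stall=2 (RAW on I0.r4 (WB@5)) EX@6 MEM@7 WB@8
I2 ld r4 <- r2: IF@3 ID@6 stall=0 (-) EX@7 MEM@8 WB@9
I3 sub r3 <- r2,r3: IF@6 ID@7 stall=0 (-) EX@8 MEM@9 WB@10
I4 ld r5 <- r4: IF@7 ID@8 stall=1 (RAW on I2.r4 (WB@9)) EX@10 MEM@11 WB@12
I5 mul r3 <- r2,r2: IF@8 ID@10 stall=0 (-) EX@11 MEM@12 WB@13
I6 mul r3 <- r5,r2: IF@10 ID@11 stall=1 (RAW on I4.r5 (WB@12)) EX@13 MEM@14 WB@15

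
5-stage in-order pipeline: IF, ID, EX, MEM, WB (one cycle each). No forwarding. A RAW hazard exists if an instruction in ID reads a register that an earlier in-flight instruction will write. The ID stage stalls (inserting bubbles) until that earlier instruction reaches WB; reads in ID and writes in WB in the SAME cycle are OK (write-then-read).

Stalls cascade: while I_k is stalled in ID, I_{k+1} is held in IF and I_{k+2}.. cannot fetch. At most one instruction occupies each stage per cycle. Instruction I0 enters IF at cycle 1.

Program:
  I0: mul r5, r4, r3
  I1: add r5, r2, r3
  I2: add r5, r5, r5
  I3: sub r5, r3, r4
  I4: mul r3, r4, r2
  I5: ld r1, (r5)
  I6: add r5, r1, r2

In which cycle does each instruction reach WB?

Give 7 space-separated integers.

I0 mul r5 <- r4,r3: IF@1 ID@2 stall=0 (-) EX@3 MEM@4 WB@5
I1 add r5 <- r2,r3: IF@2 ID@3 stall=0 (-) EX@4 MEM@5 WB@6
I2 add r5 <- r5,r5: IF@3 ID@4 stall=2 (RAW on I1.r5 (WB@6)) EX@7 MEM@8 WB@9
I3 sub r5 <- r3,r4: IF@4 ID@7 stall=0 (-) EX@8 MEM@9 WB@10
I4 mul r3 <- r4,r2: IF@7 ID@8 stall=0 (-) EX@9 MEM@10 WB@11
I5 ld r1 <- r5: IF@8 ID@9 stall=1 (RAW on I3.r5 (WB@10)) EX@11 MEM@12 WB@13
I6 add r5 <- r1,r2: IF@9 ID@11 stall=2 (RAW on I5.r1 (WB@13)) EX@14 MEM@15 WB@16

Answer: 5 6 9 10 11 13 16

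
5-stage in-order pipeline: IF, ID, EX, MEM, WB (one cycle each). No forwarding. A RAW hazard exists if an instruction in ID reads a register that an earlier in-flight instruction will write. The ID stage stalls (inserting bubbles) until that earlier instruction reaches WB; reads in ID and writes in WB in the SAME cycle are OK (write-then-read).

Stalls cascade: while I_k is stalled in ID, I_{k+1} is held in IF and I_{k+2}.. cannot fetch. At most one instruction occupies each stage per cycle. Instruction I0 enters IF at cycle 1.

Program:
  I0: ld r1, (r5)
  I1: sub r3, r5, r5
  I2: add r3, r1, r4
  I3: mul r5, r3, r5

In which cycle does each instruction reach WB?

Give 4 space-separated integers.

I0 ld r1 <- r5: IF@1 ID@2 stall=0 (-) EX@3 MEM@4 WB@5
I1 sub r3 <- r5,r5: IF@2 ID@3 stall=0 (-) EX@4 MEM@5 WB@6
I2 add r3 <- r1,r4: IF@3 ID@4 stall=1 (RAW on I0.r1 (WB@5)) EX@6 MEM@7 WB@8
I3 mul r5 <- r3,r5: IF@4 ID@6 stall=2 (RAW on I2.r3 (WB@8)) EX@9 MEM@10 WB@11

Answer: 5 6 8 11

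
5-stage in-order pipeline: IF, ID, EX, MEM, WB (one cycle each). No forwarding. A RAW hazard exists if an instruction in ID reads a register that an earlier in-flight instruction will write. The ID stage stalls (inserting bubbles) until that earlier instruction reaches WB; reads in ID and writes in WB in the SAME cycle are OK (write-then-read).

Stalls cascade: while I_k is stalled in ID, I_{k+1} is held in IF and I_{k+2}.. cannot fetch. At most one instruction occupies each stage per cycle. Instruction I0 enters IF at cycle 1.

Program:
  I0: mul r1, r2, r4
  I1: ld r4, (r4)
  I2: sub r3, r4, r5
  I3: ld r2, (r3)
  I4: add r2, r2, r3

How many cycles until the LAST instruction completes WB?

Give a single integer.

Answer: 15

Derivation:
I0 mul r1 <- r2,r4: IF@1 ID@2 stall=0 (-) EX@3 MEM@4 WB@5
I1 ld r4 <- r4: IF@2 ID@3 stall=0 (-) EX@4 MEM@5 WB@6
I2 sub r3 <- r4,r5: IF@3 ID@4 stall=2 (RAW on I1.r4 (WB@6)) EX@7 MEM@8 WB@9
I3 ld r2 <- r3: IF@4 ID@7 stall=2 (RAW on I2.r3 (WB@9)) EX@10 MEM@11 WB@12
I4 add r2 <- r2,r3: IF@7 ID@10 stall=2 (RAW on I3.r2 (WB@12)) EX@13 MEM@14 WB@15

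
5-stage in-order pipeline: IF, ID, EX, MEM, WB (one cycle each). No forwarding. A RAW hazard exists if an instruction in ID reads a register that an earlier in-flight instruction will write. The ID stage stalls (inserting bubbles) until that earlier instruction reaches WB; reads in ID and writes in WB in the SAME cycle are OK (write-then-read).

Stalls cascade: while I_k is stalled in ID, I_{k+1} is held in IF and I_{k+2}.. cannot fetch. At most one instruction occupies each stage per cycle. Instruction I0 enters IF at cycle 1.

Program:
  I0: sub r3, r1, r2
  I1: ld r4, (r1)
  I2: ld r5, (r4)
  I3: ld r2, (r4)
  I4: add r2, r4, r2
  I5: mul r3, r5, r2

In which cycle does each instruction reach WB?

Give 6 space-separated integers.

I0 sub r3 <- r1,r2: IF@1 ID@2 stall=0 (-) EX@3 MEM@4 WB@5
I1 ld r4 <- r1: IF@2 ID@3 stall=0 (-) EX@4 MEM@5 WB@6
I2 ld r5 <- r4: IF@3 ID@4 stall=2 (RAW on I1.r4 (WB@6)) EX@7 MEM@8 WB@9
I3 ld r2 <- r4: IF@4 ID@7 stall=0 (-) EX@8 MEM@9 WB@10
I4 add r2 <- r4,r2: IF@7 ID@8 stall=2 (RAW on I3.r2 (WB@10)) EX@11 MEM@12 WB@13
I5 mul r3 <- r5,r2: IF@8 ID@11 stall=2 (RAW on I4.r2 (WB@13)) EX@14 MEM@15 WB@16

Answer: 5 6 9 10 13 16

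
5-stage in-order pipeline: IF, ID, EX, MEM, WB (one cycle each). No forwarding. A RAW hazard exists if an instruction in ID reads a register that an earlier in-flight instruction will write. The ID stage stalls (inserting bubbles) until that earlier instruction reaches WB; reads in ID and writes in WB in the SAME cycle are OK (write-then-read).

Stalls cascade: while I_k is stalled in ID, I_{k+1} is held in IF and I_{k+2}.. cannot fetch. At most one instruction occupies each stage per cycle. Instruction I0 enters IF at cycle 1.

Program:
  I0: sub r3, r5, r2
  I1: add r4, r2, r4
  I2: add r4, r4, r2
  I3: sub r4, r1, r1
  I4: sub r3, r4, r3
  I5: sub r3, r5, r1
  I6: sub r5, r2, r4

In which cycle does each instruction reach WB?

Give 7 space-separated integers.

I0 sub r3 <- r5,r2: IF@1 ID@2 stall=0 (-) EX@3 MEM@4 WB@5
I1 add r4 <- r2,r4: IF@2 ID@3 stall=0 (-) EX@4 MEM@5 WB@6
I2 add r4 <- r4,r2: IF@3 ID@4 stall=2 (RAW on I1.r4 (WB@6)) EX@7 MEM@8 WB@9
I3 sub r4 <- r1,r1: IF@4 ID@7 stall=0 (-) EX@8 MEM@9 WB@10
I4 sub r3 <- r4,r3: IF@7 ID@8 stall=2 (RAW on I3.r4 (WB@10)) EX@11 MEM@12 WB@13
I5 sub r3 <- r5,r1: IF@8 ID@11 stall=0 (-) EX@12 MEM@13 WB@14
I6 sub r5 <- r2,r4: IF@11 ID@12 stall=0 (-) EX@13 MEM@14 WB@15

Answer: 5 6 9 10 13 14 15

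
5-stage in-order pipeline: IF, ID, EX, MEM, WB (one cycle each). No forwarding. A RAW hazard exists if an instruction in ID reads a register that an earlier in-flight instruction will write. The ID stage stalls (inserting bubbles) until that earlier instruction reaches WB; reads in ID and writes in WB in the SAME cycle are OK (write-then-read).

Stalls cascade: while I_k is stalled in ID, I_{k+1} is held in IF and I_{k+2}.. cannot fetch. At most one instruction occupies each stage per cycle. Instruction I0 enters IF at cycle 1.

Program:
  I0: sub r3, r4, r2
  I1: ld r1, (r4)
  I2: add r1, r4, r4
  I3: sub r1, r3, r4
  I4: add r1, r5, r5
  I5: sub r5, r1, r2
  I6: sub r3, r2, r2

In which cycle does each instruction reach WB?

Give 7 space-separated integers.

Answer: 5 6 7 8 9 12 13

Derivation:
I0 sub r3 <- r4,r2: IF@1 ID@2 stall=0 (-) EX@3 MEM@4 WB@5
I1 ld r1 <- r4: IF@2 ID@3 stall=0 (-) EX@4 MEM@5 WB@6
I2 add r1 <- r4,r4: IF@3 ID@4 stall=0 (-) EX@5 MEM@6 WB@7
I3 sub r1 <- r3,r4: IF@4 ID@5 stall=0 (-) EX@6 MEM@7 WB@8
I4 add r1 <- r5,r5: IF@5 ID@6 stall=0 (-) EX@7 MEM@8 WB@9
I5 sub r5 <- r1,r2: IF@6 ID@7 stall=2 (RAW on I4.r1 (WB@9)) EX@10 MEM@11 WB@12
I6 sub r3 <- r2,r2: IF@7 ID@10 stall=0 (-) EX@11 MEM@12 WB@13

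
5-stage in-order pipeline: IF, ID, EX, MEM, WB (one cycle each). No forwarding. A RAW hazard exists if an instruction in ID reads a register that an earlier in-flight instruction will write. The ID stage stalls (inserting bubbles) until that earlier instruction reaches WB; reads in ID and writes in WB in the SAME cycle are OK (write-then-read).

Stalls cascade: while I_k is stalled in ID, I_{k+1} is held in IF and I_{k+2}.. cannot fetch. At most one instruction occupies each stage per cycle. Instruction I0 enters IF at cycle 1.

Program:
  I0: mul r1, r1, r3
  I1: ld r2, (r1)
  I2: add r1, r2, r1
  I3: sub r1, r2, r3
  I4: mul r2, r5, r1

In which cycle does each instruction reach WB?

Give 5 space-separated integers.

I0 mul r1 <- r1,r3: IF@1 ID@2 stall=0 (-) EX@3 MEM@4 WB@5
I1 ld r2 <- r1: IF@2 ID@3 stall=2 (RAW on I0.r1 (WB@5)) EX@6 MEM@7 WB@8
I2 add r1 <- r2,r1: IF@3 ID@6 stall=2 (RAW on I1.r2 (WB@8)) EX@9 MEM@10 WB@11
I3 sub r1 <- r2,r3: IF@6 ID@9 stall=0 (-) EX@10 MEM@11 WB@12
I4 mul r2 <- r5,r1: IF@9 ID@10 stall=2 (RAW on I3.r1 (WB@12)) EX@13 MEM@14 WB@15

Answer: 5 8 11 12 15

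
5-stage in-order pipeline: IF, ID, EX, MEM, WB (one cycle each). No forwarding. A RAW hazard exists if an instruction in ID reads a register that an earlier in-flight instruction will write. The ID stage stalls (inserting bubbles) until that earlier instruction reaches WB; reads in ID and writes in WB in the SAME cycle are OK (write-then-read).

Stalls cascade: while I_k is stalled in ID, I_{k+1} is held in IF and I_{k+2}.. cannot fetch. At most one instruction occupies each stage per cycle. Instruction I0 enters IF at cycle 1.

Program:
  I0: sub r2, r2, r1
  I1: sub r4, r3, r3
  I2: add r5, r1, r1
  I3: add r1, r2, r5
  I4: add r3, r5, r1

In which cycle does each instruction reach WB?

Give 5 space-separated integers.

Answer: 5 6 7 10 13

Derivation:
I0 sub r2 <- r2,r1: IF@1 ID@2 stall=0 (-) EX@3 MEM@4 WB@5
I1 sub r4 <- r3,r3: IF@2 ID@3 stall=0 (-) EX@4 MEM@5 WB@6
I2 add r5 <- r1,r1: IF@3 ID@4 stall=0 (-) EX@5 MEM@6 WB@7
I3 add r1 <- r2,r5: IF@4 ID@5 stall=2 (RAW on I2.r5 (WB@7)) EX@8 MEM@9 WB@10
I4 add r3 <- r5,r1: IF@5 ID@8 stall=2 (RAW on I3.r1 (WB@10)) EX@11 MEM@12 WB@13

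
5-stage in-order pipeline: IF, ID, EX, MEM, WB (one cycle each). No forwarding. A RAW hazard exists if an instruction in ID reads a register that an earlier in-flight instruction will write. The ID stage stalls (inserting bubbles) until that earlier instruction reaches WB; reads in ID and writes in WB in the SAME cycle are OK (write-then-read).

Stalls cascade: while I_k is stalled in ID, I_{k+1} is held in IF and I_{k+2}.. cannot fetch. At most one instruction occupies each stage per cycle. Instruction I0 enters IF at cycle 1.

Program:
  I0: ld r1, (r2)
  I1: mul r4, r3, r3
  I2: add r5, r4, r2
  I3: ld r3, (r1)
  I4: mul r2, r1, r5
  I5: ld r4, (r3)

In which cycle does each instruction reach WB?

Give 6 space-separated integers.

I0 ld r1 <- r2: IF@1 ID@2 stall=0 (-) EX@3 MEM@4 WB@5
I1 mul r4 <- r3,r3: IF@2 ID@3 stall=0 (-) EX@4 MEM@5 WB@6
I2 add r5 <- r4,r2: IF@3 ID@4 stall=2 (RAW on I1.r4 (WB@6)) EX@7 MEM@8 WB@9
I3 ld r3 <- r1: IF@4 ID@7 stall=0 (-) EX@8 MEM@9 WB@10
I4 mul r2 <- r1,r5: IF@7 ID@8 stall=1 (RAW on I2.r5 (WB@9)) EX@10 MEM@11 WB@12
I5 ld r4 <- r3: IF@8 ID@10 stall=0 (-) EX@11 MEM@12 WB@13

Answer: 5 6 9 10 12 13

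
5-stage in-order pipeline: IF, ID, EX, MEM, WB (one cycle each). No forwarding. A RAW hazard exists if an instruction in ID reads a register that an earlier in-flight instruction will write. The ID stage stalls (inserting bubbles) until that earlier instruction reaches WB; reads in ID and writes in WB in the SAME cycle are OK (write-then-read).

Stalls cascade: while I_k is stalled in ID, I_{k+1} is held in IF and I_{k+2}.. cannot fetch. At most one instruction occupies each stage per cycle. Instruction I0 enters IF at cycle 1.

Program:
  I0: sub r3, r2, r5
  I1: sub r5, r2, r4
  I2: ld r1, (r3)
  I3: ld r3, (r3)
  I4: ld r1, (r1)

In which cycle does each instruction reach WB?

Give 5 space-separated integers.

I0 sub r3 <- r2,r5: IF@1 ID@2 stall=0 (-) EX@3 MEM@4 WB@5
I1 sub r5 <- r2,r4: IF@2 ID@3 stall=0 (-) EX@4 MEM@5 WB@6
I2 ld r1 <- r3: IF@3 ID@4 stall=1 (RAW on I0.r3 (WB@5)) EX@6 MEM@7 WB@8
I3 ld r3 <- r3: IF@4 ID@6 stall=0 (-) EX@7 MEM@8 WB@9
I4 ld r1 <- r1: IF@6 ID@7 stall=1 (RAW on I2.r1 (WB@8)) EX@9 MEM@10 WB@11

Answer: 5 6 8 9 11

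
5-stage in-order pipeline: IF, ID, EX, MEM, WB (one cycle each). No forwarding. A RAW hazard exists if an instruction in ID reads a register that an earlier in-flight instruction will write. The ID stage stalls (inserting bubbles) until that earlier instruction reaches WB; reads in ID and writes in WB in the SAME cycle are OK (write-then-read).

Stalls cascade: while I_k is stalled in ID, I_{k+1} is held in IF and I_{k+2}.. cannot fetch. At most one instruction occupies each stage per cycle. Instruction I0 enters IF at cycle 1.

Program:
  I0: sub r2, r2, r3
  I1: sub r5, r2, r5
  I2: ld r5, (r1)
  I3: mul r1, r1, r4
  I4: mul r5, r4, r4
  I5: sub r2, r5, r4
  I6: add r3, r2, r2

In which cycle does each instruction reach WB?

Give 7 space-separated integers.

Answer: 5 8 9 10 11 14 17

Derivation:
I0 sub r2 <- r2,r3: IF@1 ID@2 stall=0 (-) EX@3 MEM@4 WB@5
I1 sub r5 <- r2,r5: IF@2 ID@3 stall=2 (RAW on I0.r2 (WB@5)) EX@6 MEM@7 WB@8
I2 ld r5 <- r1: IF@3 ID@6 stall=0 (-) EX@7 MEM@8 WB@9
I3 mul r1 <- r1,r4: IF@6 ID@7 stall=0 (-) EX@8 MEM@9 WB@10
I4 mul r5 <- r4,r4: IF@7 ID@8 stall=0 (-) EX@9 MEM@10 WB@11
I5 sub r2 <- r5,r4: IF@8 ID@9 stall=2 (RAW on I4.r5 (WB@11)) EX@12 MEM@13 WB@14
I6 add r3 <- r2,r2: IF@9 ID@12 stall=2 (RAW on I5.r2 (WB@14)) EX@15 MEM@16 WB@17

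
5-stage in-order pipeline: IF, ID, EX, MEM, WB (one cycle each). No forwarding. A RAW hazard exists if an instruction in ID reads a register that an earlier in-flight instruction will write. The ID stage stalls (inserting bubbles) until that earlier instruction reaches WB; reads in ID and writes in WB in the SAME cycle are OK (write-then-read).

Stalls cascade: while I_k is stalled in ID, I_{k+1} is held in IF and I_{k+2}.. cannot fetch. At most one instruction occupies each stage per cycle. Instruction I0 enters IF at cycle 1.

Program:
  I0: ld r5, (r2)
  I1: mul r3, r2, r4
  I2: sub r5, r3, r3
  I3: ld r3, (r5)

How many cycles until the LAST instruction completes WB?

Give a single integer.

I0 ld r5 <- r2: IF@1 ID@2 stall=0 (-) EX@3 MEM@4 WB@5
I1 mul r3 <- r2,r4: IF@2 ID@3 stall=0 (-) EX@4 MEM@5 WB@6
I2 sub r5 <- r3,r3: IF@3 ID@4 stall=2 (RAW on I1.r3 (WB@6)) EX@7 MEM@8 WB@9
I3 ld r3 <- r5: IF@4 ID@7 stall=2 (RAW on I2.r5 (WB@9)) EX@10 MEM@11 WB@12

Answer: 12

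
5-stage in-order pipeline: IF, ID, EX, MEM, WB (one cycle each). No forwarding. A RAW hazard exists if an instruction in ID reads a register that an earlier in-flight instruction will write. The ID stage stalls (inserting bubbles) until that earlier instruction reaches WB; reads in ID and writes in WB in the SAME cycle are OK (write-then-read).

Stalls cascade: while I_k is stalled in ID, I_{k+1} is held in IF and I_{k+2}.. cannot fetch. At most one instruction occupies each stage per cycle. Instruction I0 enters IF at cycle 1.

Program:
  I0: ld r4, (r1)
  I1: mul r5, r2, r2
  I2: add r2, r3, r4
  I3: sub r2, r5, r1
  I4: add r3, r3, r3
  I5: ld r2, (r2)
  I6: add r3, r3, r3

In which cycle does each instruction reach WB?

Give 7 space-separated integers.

Answer: 5 6 8 9 10 12 13

Derivation:
I0 ld r4 <- r1: IF@1 ID@2 stall=0 (-) EX@3 MEM@4 WB@5
I1 mul r5 <- r2,r2: IF@2 ID@3 stall=0 (-) EX@4 MEM@5 WB@6
I2 add r2 <- r3,r4: IF@3 ID@4 stall=1 (RAW on I0.r4 (WB@5)) EX@6 MEM@7 WB@8
I3 sub r2 <- r5,r1: IF@4 ID@6 stall=0 (-) EX@7 MEM@8 WB@9
I4 add r3 <- r3,r3: IF@6 ID@7 stall=0 (-) EX@8 MEM@9 WB@10
I5 ld r2 <- r2: IF@7 ID@8 stall=1 (RAW on I3.r2 (WB@9)) EX@10 MEM@11 WB@12
I6 add r3 <- r3,r3: IF@8 ID@10 stall=0 (-) EX@11 MEM@12 WB@13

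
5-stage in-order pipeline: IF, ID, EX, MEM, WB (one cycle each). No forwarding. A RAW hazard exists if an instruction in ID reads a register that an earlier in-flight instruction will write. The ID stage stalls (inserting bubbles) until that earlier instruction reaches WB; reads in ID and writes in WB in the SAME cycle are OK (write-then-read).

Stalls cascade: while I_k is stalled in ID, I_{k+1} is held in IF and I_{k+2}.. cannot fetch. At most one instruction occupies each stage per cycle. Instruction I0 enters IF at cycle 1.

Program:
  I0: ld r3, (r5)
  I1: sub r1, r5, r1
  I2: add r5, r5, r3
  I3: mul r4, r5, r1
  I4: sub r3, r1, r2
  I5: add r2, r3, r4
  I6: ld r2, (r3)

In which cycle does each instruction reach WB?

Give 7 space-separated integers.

Answer: 5 6 8 11 12 15 16

Derivation:
I0 ld r3 <- r5: IF@1 ID@2 stall=0 (-) EX@3 MEM@4 WB@5
I1 sub r1 <- r5,r1: IF@2 ID@3 stall=0 (-) EX@4 MEM@5 WB@6
I2 add r5 <- r5,r3: IF@3 ID@4 stall=1 (RAW on I0.r3 (WB@5)) EX@6 MEM@7 WB@8
I3 mul r4 <- r5,r1: IF@4 ID@6 stall=2 (RAW on I2.r5 (WB@8)) EX@9 MEM@10 WB@11
I4 sub r3 <- r1,r2: IF@6 ID@9 stall=0 (-) EX@10 MEM@11 WB@12
I5 add r2 <- r3,r4: IF@9 ID@10 stall=2 (RAW on I4.r3 (WB@12)) EX@13 MEM@14 WB@15
I6 ld r2 <- r3: IF@10 ID@13 stall=0 (-) EX@14 MEM@15 WB@16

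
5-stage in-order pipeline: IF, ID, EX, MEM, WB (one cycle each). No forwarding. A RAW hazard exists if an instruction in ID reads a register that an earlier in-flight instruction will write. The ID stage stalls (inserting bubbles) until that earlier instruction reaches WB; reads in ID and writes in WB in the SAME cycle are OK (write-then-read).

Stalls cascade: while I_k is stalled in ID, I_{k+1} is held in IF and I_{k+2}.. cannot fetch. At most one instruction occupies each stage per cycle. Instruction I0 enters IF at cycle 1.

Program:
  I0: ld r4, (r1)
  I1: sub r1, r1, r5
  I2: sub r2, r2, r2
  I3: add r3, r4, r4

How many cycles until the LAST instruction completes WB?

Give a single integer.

Answer: 8

Derivation:
I0 ld r4 <- r1: IF@1 ID@2 stall=0 (-) EX@3 MEM@4 WB@5
I1 sub r1 <- r1,r5: IF@2 ID@3 stall=0 (-) EX@4 MEM@5 WB@6
I2 sub r2 <- r2,r2: IF@3 ID@4 stall=0 (-) EX@5 MEM@6 WB@7
I3 add r3 <- r4,r4: IF@4 ID@5 stall=0 (-) EX@6 MEM@7 WB@8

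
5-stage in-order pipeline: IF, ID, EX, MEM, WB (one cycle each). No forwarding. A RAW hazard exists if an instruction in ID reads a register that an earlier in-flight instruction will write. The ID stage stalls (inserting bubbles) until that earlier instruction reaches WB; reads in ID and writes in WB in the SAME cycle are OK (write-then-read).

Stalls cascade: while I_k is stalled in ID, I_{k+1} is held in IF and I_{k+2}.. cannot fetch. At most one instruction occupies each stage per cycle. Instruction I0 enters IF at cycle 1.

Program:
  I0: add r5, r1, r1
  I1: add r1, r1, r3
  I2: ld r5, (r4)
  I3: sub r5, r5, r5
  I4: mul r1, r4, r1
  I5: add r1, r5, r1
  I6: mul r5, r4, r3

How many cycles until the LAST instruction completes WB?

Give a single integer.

Answer: 15

Derivation:
I0 add r5 <- r1,r1: IF@1 ID@2 stall=0 (-) EX@3 MEM@4 WB@5
I1 add r1 <- r1,r3: IF@2 ID@3 stall=0 (-) EX@4 MEM@5 WB@6
I2 ld r5 <- r4: IF@3 ID@4 stall=0 (-) EX@5 MEM@6 WB@7
I3 sub r5 <- r5,r5: IF@4 ID@5 stall=2 (RAW on I2.r5 (WB@7)) EX@8 MEM@9 WB@10
I4 mul r1 <- r4,r1: IF@5 ID@8 stall=0 (-) EX@9 MEM@10 WB@11
I5 add r1 <- r5,r1: IF@8 ID@9 stall=2 (RAW on I4.r1 (WB@11)) EX@12 MEM@13 WB@14
I6 mul r5 <- r4,r3: IF@9 ID@12 stall=0 (-) EX@13 MEM@14 WB@15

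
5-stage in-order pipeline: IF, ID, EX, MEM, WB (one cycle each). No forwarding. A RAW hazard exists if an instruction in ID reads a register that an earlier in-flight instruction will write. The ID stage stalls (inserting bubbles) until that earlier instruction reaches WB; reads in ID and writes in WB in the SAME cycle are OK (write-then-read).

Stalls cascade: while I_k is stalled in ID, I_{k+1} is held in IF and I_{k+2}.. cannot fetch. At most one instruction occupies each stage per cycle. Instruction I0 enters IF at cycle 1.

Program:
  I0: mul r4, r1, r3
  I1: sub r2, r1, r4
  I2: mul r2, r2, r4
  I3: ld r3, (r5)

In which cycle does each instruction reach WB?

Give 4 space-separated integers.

I0 mul r4 <- r1,r3: IF@1 ID@2 stall=0 (-) EX@3 MEM@4 WB@5
I1 sub r2 <- r1,r4: IF@2 ID@3 stall=2 (RAW on I0.r4 (WB@5)) EX@6 MEM@7 WB@8
I2 mul r2 <- r2,r4: IF@3 ID@6 stall=2 (RAW on I1.r2 (WB@8)) EX@9 MEM@10 WB@11
I3 ld r3 <- r5: IF@6 ID@9 stall=0 (-) EX@10 MEM@11 WB@12

Answer: 5 8 11 12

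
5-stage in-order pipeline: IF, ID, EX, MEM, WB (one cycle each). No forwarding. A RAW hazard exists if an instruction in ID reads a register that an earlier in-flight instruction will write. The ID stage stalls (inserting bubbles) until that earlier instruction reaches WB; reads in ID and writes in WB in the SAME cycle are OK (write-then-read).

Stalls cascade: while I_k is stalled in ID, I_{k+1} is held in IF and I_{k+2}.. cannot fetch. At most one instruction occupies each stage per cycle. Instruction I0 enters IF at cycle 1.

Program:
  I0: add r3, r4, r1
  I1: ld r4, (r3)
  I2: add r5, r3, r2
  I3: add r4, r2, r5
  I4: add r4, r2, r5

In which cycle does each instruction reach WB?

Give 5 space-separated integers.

Answer: 5 8 9 12 13

Derivation:
I0 add r3 <- r4,r1: IF@1 ID@2 stall=0 (-) EX@3 MEM@4 WB@5
I1 ld r4 <- r3: IF@2 ID@3 stall=2 (RAW on I0.r3 (WB@5)) EX@6 MEM@7 WB@8
I2 add r5 <- r3,r2: IF@3 ID@6 stall=0 (-) EX@7 MEM@8 WB@9
I3 add r4 <- r2,r5: IF@6 ID@7 stall=2 (RAW on I2.r5 (WB@9)) EX@10 MEM@11 WB@12
I4 add r4 <- r2,r5: IF@7 ID@10 stall=0 (-) EX@11 MEM@12 WB@13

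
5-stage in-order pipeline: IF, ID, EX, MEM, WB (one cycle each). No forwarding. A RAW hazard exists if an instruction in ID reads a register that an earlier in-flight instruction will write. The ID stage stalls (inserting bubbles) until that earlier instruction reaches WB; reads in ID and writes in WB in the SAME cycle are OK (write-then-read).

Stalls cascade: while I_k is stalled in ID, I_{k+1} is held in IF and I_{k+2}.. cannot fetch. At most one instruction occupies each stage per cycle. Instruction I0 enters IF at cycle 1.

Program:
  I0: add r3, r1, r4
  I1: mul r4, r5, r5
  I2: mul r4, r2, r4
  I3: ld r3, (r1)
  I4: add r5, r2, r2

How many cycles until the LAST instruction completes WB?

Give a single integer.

I0 add r3 <- r1,r4: IF@1 ID@2 stall=0 (-) EX@3 MEM@4 WB@5
I1 mul r4 <- r5,r5: IF@2 ID@3 stall=0 (-) EX@4 MEM@5 WB@6
I2 mul r4 <- r2,r4: IF@3 ID@4 stall=2 (RAW on I1.r4 (WB@6)) EX@7 MEM@8 WB@9
I3 ld r3 <- r1: IF@4 ID@7 stall=0 (-) EX@8 MEM@9 WB@10
I4 add r5 <- r2,r2: IF@7 ID@8 stall=0 (-) EX@9 MEM@10 WB@11

Answer: 11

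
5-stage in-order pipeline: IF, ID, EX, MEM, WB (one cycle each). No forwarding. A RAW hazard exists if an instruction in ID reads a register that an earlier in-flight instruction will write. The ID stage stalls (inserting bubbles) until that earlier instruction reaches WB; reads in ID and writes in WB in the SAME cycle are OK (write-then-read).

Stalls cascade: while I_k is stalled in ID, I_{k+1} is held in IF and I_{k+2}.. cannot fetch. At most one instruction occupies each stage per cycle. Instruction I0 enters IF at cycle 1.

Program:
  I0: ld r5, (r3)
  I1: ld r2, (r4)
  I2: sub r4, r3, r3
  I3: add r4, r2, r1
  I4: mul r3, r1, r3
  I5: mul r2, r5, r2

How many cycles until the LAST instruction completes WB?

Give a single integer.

I0 ld r5 <- r3: IF@1 ID@2 stall=0 (-) EX@3 MEM@4 WB@5
I1 ld r2 <- r4: IF@2 ID@3 stall=0 (-) EX@4 MEM@5 WB@6
I2 sub r4 <- r3,r3: IF@3 ID@4 stall=0 (-) EX@5 MEM@6 WB@7
I3 add r4 <- r2,r1: IF@4 ID@5 stall=1 (RAW on I1.r2 (WB@6)) EX@7 MEM@8 WB@9
I4 mul r3 <- r1,r3: IF@5 ID@7 stall=0 (-) EX@8 MEM@9 WB@10
I5 mul r2 <- r5,r2: IF@7 ID@8 stall=0 (-) EX@9 MEM@10 WB@11

Answer: 11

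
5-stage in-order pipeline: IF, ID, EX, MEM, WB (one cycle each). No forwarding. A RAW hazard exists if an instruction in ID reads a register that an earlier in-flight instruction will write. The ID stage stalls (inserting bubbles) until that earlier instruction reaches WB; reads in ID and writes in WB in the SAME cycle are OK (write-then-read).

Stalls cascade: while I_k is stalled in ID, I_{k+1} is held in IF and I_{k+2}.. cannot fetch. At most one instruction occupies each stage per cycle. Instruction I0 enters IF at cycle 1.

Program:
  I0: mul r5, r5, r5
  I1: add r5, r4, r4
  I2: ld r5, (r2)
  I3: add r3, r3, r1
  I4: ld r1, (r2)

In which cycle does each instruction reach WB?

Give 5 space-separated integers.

Answer: 5 6 7 8 9

Derivation:
I0 mul r5 <- r5,r5: IF@1 ID@2 stall=0 (-) EX@3 MEM@4 WB@5
I1 add r5 <- r4,r4: IF@2 ID@3 stall=0 (-) EX@4 MEM@5 WB@6
I2 ld r5 <- r2: IF@3 ID@4 stall=0 (-) EX@5 MEM@6 WB@7
I3 add r3 <- r3,r1: IF@4 ID@5 stall=0 (-) EX@6 MEM@7 WB@8
I4 ld r1 <- r2: IF@5 ID@6 stall=0 (-) EX@7 MEM@8 WB@9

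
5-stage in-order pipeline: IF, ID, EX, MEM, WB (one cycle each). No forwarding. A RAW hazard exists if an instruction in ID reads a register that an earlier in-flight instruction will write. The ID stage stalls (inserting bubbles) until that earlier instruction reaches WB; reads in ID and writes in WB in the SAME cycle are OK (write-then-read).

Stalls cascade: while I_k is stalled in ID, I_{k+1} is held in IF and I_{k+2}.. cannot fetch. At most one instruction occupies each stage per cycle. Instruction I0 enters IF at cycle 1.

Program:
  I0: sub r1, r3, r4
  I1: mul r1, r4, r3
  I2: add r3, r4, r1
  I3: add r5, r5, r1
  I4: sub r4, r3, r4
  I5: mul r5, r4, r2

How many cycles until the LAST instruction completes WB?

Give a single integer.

Answer: 15

Derivation:
I0 sub r1 <- r3,r4: IF@1 ID@2 stall=0 (-) EX@3 MEM@4 WB@5
I1 mul r1 <- r4,r3: IF@2 ID@3 stall=0 (-) EX@4 MEM@5 WB@6
I2 add r3 <- r4,r1: IF@3 ID@4 stall=2 (RAW on I1.r1 (WB@6)) EX@7 MEM@8 WB@9
I3 add r5 <- r5,r1: IF@4 ID@7 stall=0 (-) EX@8 MEM@9 WB@10
I4 sub r4 <- r3,r4: IF@7 ID@8 stall=1 (RAW on I2.r3 (WB@9)) EX@10 MEM@11 WB@12
I5 mul r5 <- r4,r2: IF@8 ID@10 stall=2 (RAW on I4.r4 (WB@12)) EX@13 MEM@14 WB@15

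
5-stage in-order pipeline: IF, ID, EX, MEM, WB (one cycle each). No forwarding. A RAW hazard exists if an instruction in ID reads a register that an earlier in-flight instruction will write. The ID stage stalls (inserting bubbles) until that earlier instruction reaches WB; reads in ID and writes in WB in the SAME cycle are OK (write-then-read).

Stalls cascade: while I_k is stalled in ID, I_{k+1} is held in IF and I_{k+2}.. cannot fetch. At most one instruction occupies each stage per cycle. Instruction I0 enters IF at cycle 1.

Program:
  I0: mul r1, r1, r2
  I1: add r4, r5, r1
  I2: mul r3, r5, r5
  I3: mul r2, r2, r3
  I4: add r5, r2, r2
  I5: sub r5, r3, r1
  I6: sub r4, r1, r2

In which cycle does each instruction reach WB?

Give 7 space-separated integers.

Answer: 5 8 9 12 15 16 17

Derivation:
I0 mul r1 <- r1,r2: IF@1 ID@2 stall=0 (-) EX@3 MEM@4 WB@5
I1 add r4 <- r5,r1: IF@2 ID@3 stall=2 (RAW on I0.r1 (WB@5)) EX@6 MEM@7 WB@8
I2 mul r3 <- r5,r5: IF@3 ID@6 stall=0 (-) EX@7 MEM@8 WB@9
I3 mul r2 <- r2,r3: IF@6 ID@7 stall=2 (RAW on I2.r3 (WB@9)) EX@10 MEM@11 WB@12
I4 add r5 <- r2,r2: IF@7 ID@10 stall=2 (RAW on I3.r2 (WB@12)) EX@13 MEM@14 WB@15
I5 sub r5 <- r3,r1: IF@10 ID@13 stall=0 (-) EX@14 MEM@15 WB@16
I6 sub r4 <- r1,r2: IF@13 ID@14 stall=0 (-) EX@15 MEM@16 WB@17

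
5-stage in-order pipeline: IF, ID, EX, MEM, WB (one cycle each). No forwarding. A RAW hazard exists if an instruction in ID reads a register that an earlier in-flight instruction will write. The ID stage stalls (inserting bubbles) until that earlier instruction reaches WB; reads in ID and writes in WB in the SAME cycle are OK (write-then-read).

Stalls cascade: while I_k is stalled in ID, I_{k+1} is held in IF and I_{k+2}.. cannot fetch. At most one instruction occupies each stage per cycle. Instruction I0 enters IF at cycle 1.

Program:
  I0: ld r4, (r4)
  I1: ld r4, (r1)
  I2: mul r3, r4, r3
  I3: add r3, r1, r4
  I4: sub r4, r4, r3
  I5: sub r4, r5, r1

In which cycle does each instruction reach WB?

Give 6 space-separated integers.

I0 ld r4 <- r4: IF@1 ID@2 stall=0 (-) EX@3 MEM@4 WB@5
I1 ld r4 <- r1: IF@2 ID@3 stall=0 (-) EX@4 MEM@5 WB@6
I2 mul r3 <- r4,r3: IF@3 ID@4 stall=2 (RAW on I1.r4 (WB@6)) EX@7 MEM@8 WB@9
I3 add r3 <- r1,r4: IF@4 ID@7 stall=0 (-) EX@8 MEM@9 WB@10
I4 sub r4 <- r4,r3: IF@7 ID@8 stall=2 (RAW on I3.r3 (WB@10)) EX@11 MEM@12 WB@13
I5 sub r4 <- r5,r1: IF@8 ID@11 stall=0 (-) EX@12 MEM@13 WB@14

Answer: 5 6 9 10 13 14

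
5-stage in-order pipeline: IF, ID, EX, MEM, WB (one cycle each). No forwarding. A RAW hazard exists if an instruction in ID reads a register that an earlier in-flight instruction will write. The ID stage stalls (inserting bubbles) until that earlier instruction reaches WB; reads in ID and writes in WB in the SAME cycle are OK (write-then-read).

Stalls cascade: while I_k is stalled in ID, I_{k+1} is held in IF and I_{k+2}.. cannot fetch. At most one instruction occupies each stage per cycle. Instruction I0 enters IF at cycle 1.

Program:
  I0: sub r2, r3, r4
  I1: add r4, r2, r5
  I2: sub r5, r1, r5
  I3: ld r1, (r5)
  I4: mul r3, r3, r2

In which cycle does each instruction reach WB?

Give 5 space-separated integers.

I0 sub r2 <- r3,r4: IF@1 ID@2 stall=0 (-) EX@3 MEM@4 WB@5
I1 add r4 <- r2,r5: IF@2 ID@3 stall=2 (RAW on I0.r2 (WB@5)) EX@6 MEM@7 WB@8
I2 sub r5 <- r1,r5: IF@3 ID@6 stall=0 (-) EX@7 MEM@8 WB@9
I3 ld r1 <- r5: IF@6 ID@7 stall=2 (RAW on I2.r5 (WB@9)) EX@10 MEM@11 WB@12
I4 mul r3 <- r3,r2: IF@7 ID@10 stall=0 (-) EX@11 MEM@12 WB@13

Answer: 5 8 9 12 13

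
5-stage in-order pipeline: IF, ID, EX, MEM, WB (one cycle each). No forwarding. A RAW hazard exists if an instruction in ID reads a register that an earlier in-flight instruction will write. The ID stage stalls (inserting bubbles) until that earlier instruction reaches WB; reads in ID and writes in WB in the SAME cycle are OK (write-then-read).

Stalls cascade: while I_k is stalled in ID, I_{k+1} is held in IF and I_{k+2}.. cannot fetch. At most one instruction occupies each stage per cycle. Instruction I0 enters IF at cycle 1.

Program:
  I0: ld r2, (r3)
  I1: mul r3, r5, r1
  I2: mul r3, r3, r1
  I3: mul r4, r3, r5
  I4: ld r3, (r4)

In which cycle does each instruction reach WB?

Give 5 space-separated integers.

Answer: 5 6 9 12 15

Derivation:
I0 ld r2 <- r3: IF@1 ID@2 stall=0 (-) EX@3 MEM@4 WB@5
I1 mul r3 <- r5,r1: IF@2 ID@3 stall=0 (-) EX@4 MEM@5 WB@6
I2 mul r3 <- r3,r1: IF@3 ID@4 stall=2 (RAW on I1.r3 (WB@6)) EX@7 MEM@8 WB@9
I3 mul r4 <- r3,r5: IF@4 ID@7 stall=2 (RAW on I2.r3 (WB@9)) EX@10 MEM@11 WB@12
I4 ld r3 <- r4: IF@7 ID@10 stall=2 (RAW on I3.r4 (WB@12)) EX@13 MEM@14 WB@15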